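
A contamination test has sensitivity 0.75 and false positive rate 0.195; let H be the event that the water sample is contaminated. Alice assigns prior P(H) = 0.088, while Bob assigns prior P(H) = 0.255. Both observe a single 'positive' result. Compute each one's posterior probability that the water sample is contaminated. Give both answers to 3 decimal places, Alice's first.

The likelihood ratio for a 'positive' result is 0.75/0.195 = 3.8462.
Alice: prior odds 0.088/0.912 = 0.096491; posterior odds 0.37112; posterior probability 0.271.
Bob: prior odds 0.255/0.745 = 0.34228; posterior odds 1.3165; posterior probability 0.568.

Alice: 0.271; Bob: 0.568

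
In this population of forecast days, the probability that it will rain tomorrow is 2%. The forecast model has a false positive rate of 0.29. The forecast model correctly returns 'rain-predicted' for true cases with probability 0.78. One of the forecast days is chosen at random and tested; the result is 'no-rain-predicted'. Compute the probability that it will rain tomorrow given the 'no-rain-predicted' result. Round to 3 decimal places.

P(H | E) ≈ 0.006

Write H for 'it will rain tomorrow'. Prior odds H:¬H = 0.02/0.98 = 0.020408. For the 'no-rain-predicted' outcome, the likelihood ratio is 0.22/0.71 = 0.30986.
Posterior odds = 0.020408 × 0.30986 = 0.0063237, so P(H|E) = 0.0063237/(1+0.0063237) = 0.006.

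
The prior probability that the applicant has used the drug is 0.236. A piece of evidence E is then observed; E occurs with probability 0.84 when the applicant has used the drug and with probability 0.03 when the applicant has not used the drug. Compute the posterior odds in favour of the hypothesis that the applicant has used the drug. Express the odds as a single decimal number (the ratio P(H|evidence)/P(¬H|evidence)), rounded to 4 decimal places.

Prior odds = 0.236/(1−0.236) = 0.30890.
Likelihood ratio for E = 0.84/0.03 = 28.000.
Posterior odds = prior odds × LR = 8.6492.

Posterior odds ≈ 8.6492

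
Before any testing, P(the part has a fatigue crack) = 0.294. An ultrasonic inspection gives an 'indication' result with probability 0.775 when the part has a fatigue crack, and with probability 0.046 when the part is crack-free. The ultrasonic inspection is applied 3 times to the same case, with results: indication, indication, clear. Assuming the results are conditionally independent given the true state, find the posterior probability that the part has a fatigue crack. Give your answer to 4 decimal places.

Posterior P(H) ≈ 0.9654

With H the event that the part has a fatigue crack, the joint likelihood of the observed sequence is P(data|H) = 0.775·0.775·0.225 = 0.13514 and P(data|¬H) = 0.046·0.046·0.954 = 0.0020187.
Bayes: P(H|data) = 0.294·0.13514 / (0.294·0.13514 + 0.706·0.0020187) = 0.039731/0.041157 = 0.9654.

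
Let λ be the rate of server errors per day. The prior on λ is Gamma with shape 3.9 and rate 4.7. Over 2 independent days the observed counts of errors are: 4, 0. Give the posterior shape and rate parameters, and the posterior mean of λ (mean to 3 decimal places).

The Poisson likelihood adds the total count to the shape and the number of exposure periods to the rate. Here ∑xᵢ = 4 and n = 2, so shape 3.9→7.9 and rate 4.7→6.7.
Posterior mean = shape/rate = 7.9/6.7 = 1.179.

Posterior: Gamma(shape=7.9, rate=6.7); mean ≈ 1.179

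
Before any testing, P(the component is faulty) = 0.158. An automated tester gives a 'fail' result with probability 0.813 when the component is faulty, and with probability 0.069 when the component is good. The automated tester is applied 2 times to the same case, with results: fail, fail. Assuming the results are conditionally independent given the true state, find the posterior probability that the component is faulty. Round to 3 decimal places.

Posterior P(H) ≈ 0.963

Let H be the event that the component is faulty; start with P(H) = 0.158. P('fail'|H) = 0.813, P('fail'|¬H) = 0.069.
Update on result 1 ('fail'): P(H) ← 0.813·0.1580 / (0.813·0.1580 + 0.069·0.8420) = 0.12845/0.18655 = 0.6886.
Update on result 2 ('fail'): P(H) ← 0.813·0.6886 / (0.813·0.6886 + 0.069·0.3114) = 0.55981/0.58130 = 0.9630.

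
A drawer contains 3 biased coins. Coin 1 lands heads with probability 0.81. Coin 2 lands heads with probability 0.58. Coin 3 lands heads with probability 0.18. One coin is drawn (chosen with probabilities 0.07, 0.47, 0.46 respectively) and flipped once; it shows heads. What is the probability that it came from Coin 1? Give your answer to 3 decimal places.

Tabulate prior·likelihood by source: [1] prior 0.07, lik 0.81, product 0.05670; [2] prior 0.47, lik 0.58, product 0.2726; [3] prior 0.46, lik 0.18, product 0.08280.
Normalizing constant = 0.41210; the posterior for Coin 1 is its product over the sum, 0.05670/0.41210 = 0.138.

Posterior probability ≈ 0.138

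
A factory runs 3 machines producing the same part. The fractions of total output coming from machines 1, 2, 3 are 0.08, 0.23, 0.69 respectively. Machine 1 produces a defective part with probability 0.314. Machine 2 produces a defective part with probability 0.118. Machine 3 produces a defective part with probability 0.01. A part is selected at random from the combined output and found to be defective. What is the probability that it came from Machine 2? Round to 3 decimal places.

P(defective|M1) = 0.314; P(defective|M2) = 0.118; P(defective|M3) = 0.01.
Prior × likelihood for each source: 0.08·0.314=0.02512, 0.23·0.118=0.02714, 0.69·0.01=0.006900. Summing gives P(defective) = 0.059160.
P(Machine 2 | defective) = 0.02714 / 0.059160 = 0.459.

Posterior probability ≈ 0.459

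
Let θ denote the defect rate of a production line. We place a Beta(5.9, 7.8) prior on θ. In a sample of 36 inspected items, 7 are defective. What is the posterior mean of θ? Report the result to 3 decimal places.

Observing 7 successes and 29 failures updates Beta(5.9, 7.8) by adding the success and failure counts to the two shape parameters: α = 5.9+7 = 12.9, β = 7.8+29 = 36.8.
Posterior mean = α/(α+β) = 12.9/49.7 = 0.260.

Posterior mean ≈ 0.260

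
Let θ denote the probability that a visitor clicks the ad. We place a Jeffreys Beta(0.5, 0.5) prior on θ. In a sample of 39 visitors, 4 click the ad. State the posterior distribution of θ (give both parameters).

The binomial likelihood is conjugate to the Beta prior: with 4 successes and 35 failures, the posterior is Beta(0.5+4, 0.5+35) = Beta(4.5, 35.5).

Posterior: Beta(4.5, 35.5)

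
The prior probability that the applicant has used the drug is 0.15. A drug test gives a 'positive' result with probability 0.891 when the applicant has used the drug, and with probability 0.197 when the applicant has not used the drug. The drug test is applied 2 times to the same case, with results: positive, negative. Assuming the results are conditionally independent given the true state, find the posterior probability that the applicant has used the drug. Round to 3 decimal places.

Posterior P(H) ≈ 0.098

With H the event that the applicant has used the drug, the joint likelihood of the observed sequence is P(data|H) = 0.891·0.109 = 0.097119 and P(data|¬H) = 0.197·0.803 = 0.15819.
Bayes: P(H|data) = 0.15·0.097119 / (0.15·0.097119 + 0.85·0.15819) = 0.014568/0.14903 = 0.0978.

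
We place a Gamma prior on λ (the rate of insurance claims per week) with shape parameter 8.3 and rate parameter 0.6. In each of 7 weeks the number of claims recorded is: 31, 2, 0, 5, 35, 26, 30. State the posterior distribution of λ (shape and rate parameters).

The Poisson likelihood adds the total count to the shape and the number of exposure periods to the rate. Here ∑xᵢ = 129 and n = 7, so shape 8.3→137.3 and rate 0.6→7.6.

Posterior: Gamma(shape=137.3, rate=7.6)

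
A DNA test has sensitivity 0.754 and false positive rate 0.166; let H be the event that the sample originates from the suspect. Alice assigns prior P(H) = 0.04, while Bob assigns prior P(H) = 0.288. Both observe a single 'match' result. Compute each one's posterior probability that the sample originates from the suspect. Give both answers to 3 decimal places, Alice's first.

P('+'|H) = 0.754, P('+'|¬H) = 0.166.
Alice: numerator 0.754·0.04 = 0.030160; evidence = 0.030160+0.166·0.96 = 0.18952; posterior = 0.159.
Bob: numerator 0.754·0.288 = 0.21715; evidence = 0.21715+0.166·0.712 = 0.33534; posterior = 0.648.

Alice: 0.159; Bob: 0.648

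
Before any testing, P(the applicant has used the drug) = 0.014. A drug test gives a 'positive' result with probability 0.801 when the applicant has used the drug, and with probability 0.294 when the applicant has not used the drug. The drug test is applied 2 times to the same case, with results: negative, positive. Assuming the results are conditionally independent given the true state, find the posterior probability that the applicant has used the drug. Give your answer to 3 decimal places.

With H the event that the applicant has used the drug, the joint likelihood of the observed sequence is P(data|H) = 0.199·0.801 = 0.15940 and P(data|¬H) = 0.706·0.294 = 0.20756.
Bayes: P(H|data) = 0.014·0.15940 / (0.014·0.15940 + 0.986·0.20756) = 0.0022316/0.20689 = 0.0108.

Posterior P(H) ≈ 0.011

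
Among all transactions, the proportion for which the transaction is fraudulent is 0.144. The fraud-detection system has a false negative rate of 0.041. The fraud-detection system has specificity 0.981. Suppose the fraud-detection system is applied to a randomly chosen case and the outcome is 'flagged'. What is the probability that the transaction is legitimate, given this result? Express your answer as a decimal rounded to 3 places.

P(¬H | E) ≈ 0.105

Let H be the event that the transaction is fraudulent. P(H) = 0.144, so P(¬H) = 0.856. With E the 'flagged' result, P(E|H) = 0.959 and P(E|¬H) = 0.019.
P(E) = 0.959·0.144 + 0.019·0.856 = 0.13810 + 0.016264 = 0.15436.
By Bayes' theorem, P(H|E) = 0.13810 / 0.15436 = 0.895. Hence P(¬H|E) = 1 − 0.895 = 0.105.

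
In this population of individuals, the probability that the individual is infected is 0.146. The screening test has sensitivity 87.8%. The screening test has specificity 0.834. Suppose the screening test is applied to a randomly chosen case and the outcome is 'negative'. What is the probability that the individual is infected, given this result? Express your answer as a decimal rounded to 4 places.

Write H for 'the individual is infected'. Prior odds H:¬H = 0.146/0.854 = 0.17096. For the 'negative' outcome, the likelihood ratio is 0.122/0.834 = 0.14628.
Posterior odds = 0.17096 × 0.14628 = 0.025009, so P(H|E) = 0.025009/(1+0.025009) = 0.0244.

P(H | E) ≈ 0.0244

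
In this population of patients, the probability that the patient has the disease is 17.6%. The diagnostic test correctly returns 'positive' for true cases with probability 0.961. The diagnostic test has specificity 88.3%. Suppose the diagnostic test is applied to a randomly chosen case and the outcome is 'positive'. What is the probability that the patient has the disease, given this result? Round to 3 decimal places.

P(H | E) ≈ 0.637

Write H for 'the patient has the disease'. Prior odds H:¬H = 0.176/0.824 = 0.21359. For the 'positive' outcome, the likelihood ratio is 0.961/0.117 = 8.2137.
Posterior odds = 0.21359 × 8.2137 = 1.7544, so P(H|E) = 1.7544/(1+1.7544) = 0.637.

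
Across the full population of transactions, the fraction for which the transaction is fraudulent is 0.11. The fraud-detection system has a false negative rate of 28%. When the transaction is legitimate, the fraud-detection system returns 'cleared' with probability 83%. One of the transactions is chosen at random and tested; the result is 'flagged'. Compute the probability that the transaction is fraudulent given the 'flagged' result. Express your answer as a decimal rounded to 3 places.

Let H be the event that the transaction is fraudulent. P(H) = 0.11, so P(¬H) = 0.89. With E the 'flagged' result, P(E|H) = 0.72 and P(E|¬H) = 0.17.
P(E) = 0.72·0.11 + 0.17·0.89 = 0.079200 + 0.15130 = 0.23050.
By Bayes' theorem, P(H|E) = 0.079200 / 0.23050 = 0.344.

P(H | E) ≈ 0.344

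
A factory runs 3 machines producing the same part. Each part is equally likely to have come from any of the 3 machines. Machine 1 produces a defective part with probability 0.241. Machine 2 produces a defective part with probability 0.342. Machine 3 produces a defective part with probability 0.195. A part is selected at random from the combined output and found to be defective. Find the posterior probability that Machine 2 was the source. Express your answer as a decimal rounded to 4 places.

Posterior probability ≈ 0.4396

P(defective|M1) = 0.241; P(defective|M2) = 0.342; P(defective|M3) = 0.195.
Prior × likelihood for each source: 0.333333·0.241=0.08033, 0.333333·0.342=0.1140, 0.333333·0.195=0.06500. Summing gives P(defective) = 0.25933.
P(Machine 2 | defective) = 0.1140 / 0.25933 = 0.4396.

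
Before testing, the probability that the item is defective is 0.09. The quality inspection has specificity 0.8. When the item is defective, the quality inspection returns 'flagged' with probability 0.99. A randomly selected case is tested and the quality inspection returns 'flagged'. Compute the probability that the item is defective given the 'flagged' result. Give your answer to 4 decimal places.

Let H be the event that the item is defective. P(H) = 0.09, so P(¬H) = 0.91. With E the 'flagged' result, P(E|H) = 0.99 and P(E|¬H) = 0.2.
P(E) = 0.99·0.09 + 0.2·0.91 = 0.089100 + 0.18200 = 0.27110.
By Bayes' theorem, P(H|E) = 0.089100 / 0.27110 = 0.3287.

P(H | E) ≈ 0.3287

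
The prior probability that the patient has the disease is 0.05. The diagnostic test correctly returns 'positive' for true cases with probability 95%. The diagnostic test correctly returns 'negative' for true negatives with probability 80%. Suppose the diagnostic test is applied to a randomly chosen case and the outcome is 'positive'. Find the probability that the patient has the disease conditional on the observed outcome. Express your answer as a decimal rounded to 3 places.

Let H be the event that the patient has the disease. P(H) = 0.05, so P(¬H) = 0.95. With E the 'positive' result, P(E|H) = 0.95 and P(E|¬H) = 0.2.
P(E) = 0.95·0.05 + 0.2·0.95 = 0.047500 + 0.19000 = 0.23750.
By Bayes' theorem, P(H|E) = 0.047500 / 0.23750 = 0.200.

P(H | E) ≈ 0.200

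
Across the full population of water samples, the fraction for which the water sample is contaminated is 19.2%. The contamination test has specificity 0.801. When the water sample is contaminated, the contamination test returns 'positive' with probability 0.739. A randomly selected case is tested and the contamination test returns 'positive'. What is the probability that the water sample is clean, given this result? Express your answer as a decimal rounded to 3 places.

Let H be the event that the water sample is contaminated. P(H) = 0.192, so P(¬H) = 0.808. With E the 'positive' result, P(E|H) = 0.739 and P(E|¬H) = 0.199.
P(E) = 0.739·0.192 + 0.199·0.808 = 0.14189 + 0.16079 = 0.30268.
By Bayes' theorem, P(H|E) = 0.14189 / 0.30268 = 0.469. Hence P(¬H|E) = 1 − 0.469 = 0.531.

P(¬H | E) ≈ 0.531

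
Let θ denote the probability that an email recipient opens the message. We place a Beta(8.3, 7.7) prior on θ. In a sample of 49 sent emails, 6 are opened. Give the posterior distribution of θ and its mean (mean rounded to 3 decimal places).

Posterior: Beta(14.3, 50.7); mean ≈ 0.220

Observing 6 successes and 43 failures updates Beta(8.3, 7.7) by adding the success and failure counts to the two shape parameters: α = 8.3+6 = 14.3, β = 7.7+43 = 50.7.
Posterior mean = α/(α+β) = 14.3/65 = 0.220.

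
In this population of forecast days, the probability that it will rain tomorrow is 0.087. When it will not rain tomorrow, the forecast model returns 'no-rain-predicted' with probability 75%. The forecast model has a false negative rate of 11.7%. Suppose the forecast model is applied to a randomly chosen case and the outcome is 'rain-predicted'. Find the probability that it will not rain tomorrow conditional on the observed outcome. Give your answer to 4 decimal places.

Write H for 'it will rain tomorrow'. Prior odds H:¬H = 0.087/0.913 = 0.095290. For the 'rain-predicted' outcome, the likelihood ratio is 0.883/0.25 = 3.5320.
Posterior odds = 0.095290 × 3.5320 = 0.33657, so P(H|E) = 0.33657/(1+0.33657) = 0.2518. Then P(¬H|E) = 1 − 0.2518 = 0.7482.

P(¬H | E) ≈ 0.7482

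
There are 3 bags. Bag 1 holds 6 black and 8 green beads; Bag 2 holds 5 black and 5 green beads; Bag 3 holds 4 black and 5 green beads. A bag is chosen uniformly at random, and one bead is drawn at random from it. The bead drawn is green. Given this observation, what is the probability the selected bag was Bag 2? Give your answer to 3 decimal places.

Tabulate prior·likelihood by source: [1] prior 0.333333, lik 0.5714, product 0.1905; [2] prior 0.333333, lik 0.5, product 0.1667; [3] prior 0.333333, lik 0.5556, product 0.1852.
Normalizing constant = 0.54233; the posterior for Bag 2 is its product over the sum, 0.1667/0.54233 = 0.307.

Posterior probability ≈ 0.307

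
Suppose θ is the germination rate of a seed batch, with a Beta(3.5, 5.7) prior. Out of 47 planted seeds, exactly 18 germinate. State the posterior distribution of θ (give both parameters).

Observing 18 successes and 29 failures updates Beta(3.5, 5.7) by adding the success and failure counts to the two shape parameters: α = 3.5+18 = 21.5, β = 5.7+29 = 34.7.

Posterior: Beta(21.5, 34.7)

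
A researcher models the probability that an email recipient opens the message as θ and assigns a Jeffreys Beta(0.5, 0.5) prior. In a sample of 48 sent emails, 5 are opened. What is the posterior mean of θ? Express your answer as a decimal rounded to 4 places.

Posterior mean ≈ 0.1122

Observing 5 successes and 43 failures updates Beta(0.5, 0.5) by adding the success and failure counts to the two shape parameters: α = 0.5+5 = 5.5, β = 0.5+43 = 43.5.
Posterior mean = α/(α+β) = 5.5/49 = 0.1122.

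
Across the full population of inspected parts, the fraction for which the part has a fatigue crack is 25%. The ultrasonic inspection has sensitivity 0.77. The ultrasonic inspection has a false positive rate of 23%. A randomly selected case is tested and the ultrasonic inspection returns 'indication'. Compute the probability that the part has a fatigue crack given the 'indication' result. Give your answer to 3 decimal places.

Write H for 'the part has a fatigue crack'. Prior odds H:¬H = 0.25/0.75 = 0.33333. For the 'indication' outcome, the likelihood ratio is 0.77/0.23 = 3.3478.
Posterior odds = 0.33333 × 3.3478 = 1.1159, so P(H|E) = 1.1159/(1+1.1159) = 0.527.

P(H | E) ≈ 0.527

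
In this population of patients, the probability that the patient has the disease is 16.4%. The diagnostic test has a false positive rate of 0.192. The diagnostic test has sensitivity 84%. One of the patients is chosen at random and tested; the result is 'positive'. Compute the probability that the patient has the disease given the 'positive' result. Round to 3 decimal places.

P(H | E) ≈ 0.462

Let H be the event that the patient has the disease. P(H) = 0.164, so P(¬H) = 0.836. With E the 'positive' result, P(E|H) = 0.84 and P(E|¬H) = 0.192.
P(E) = 0.84·0.164 + 0.192·0.836 = 0.13776 + 0.16051 = 0.29827.
By Bayes' theorem, P(H|E) = 0.13776 / 0.29827 = 0.462.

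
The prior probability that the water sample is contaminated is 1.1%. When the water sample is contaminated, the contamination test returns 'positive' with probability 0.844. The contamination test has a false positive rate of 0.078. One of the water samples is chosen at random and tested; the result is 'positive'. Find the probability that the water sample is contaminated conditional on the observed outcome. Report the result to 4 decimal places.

P(H | E) ≈ 0.1074

Let H be the event that the water sample is contaminated. P(H) = 0.011, so P(¬H) = 0.989. With E the 'positive' result, P(E|H) = 0.844 and P(E|¬H) = 0.078.
P(E) = 0.844·0.011 + 0.078·0.989 = 0.0092840 + 0.077142 = 0.086426.
By Bayes' theorem, P(H|E) = 0.0092840 / 0.086426 = 0.1074.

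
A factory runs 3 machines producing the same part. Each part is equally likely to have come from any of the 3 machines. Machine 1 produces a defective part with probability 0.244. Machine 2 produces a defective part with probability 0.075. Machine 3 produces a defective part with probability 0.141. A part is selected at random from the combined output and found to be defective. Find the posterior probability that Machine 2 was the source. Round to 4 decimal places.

Tabulate prior·likelihood by source: [1] prior 0.333333, lik 0.244, product 0.08133; [2] prior 0.333333, lik 0.075, product 0.02500; [3] prior 0.333333, lik 0.141, product 0.04700.
Normalizing constant = 0.15333; the posterior for Machine 2 is its product over the sum, 0.02500/0.15333 = 0.1630.

Posterior probability ≈ 0.1630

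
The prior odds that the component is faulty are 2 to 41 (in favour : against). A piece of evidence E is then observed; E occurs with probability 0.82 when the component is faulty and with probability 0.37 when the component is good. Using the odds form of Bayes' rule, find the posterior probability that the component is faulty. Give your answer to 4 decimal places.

Prior odds = 2/41 = 0.048780. In log-odds, ln(0.048780) = -3.0204.
Add log likelihood ratio: ln(2.2162) = 0.79580.
Posterior log-odds = -2.2246, so posterior odds = exp(-2.2246) = 0.10811. Converting, P(H|E) = 0.10811/1.1081 = 0.0976.

Posterior probability ≈ 0.0976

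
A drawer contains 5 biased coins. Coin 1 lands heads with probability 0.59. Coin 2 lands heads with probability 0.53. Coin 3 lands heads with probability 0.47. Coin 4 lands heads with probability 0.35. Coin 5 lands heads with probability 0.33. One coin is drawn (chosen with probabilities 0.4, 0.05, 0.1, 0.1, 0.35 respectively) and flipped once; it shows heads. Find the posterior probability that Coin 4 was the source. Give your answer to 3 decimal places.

Posterior probability ≈ 0.076

Tabulate prior·likelihood by source: [1] prior 0.4, lik 0.59, product 0.2360; [2] prior 0.05, lik 0.53, product 0.02650; [3] prior 0.1, lik 0.47, product 0.04700; [4] prior 0.1, lik 0.35, product 0.03500; [5] prior 0.35, lik 0.33, product 0.1155.
Normalizing constant = 0.46000; the posterior for Coin 4 is its product over the sum, 0.03500/0.46000 = 0.076.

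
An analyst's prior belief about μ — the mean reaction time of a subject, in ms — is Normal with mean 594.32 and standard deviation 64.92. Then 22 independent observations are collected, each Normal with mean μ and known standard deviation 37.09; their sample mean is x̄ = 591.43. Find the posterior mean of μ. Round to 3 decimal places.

Prior precision 1/τ₀² = 1/64.92² = 0.00023727; data precision n/σ² = 22/37.09² = 0.0159922.
Posterior precision = 0.00023727 + 0.0159922 = 0.0162295.
Posterior mean = (0.00023727·594.32 + 0.0159922·591.43) / 0.0162295 = 591.472.

Posterior mean ≈ 591.472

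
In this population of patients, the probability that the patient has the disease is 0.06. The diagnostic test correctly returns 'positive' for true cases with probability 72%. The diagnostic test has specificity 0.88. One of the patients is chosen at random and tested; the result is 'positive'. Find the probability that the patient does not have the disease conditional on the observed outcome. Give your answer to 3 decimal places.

Let H be the event that the patient has the disease. P(H) = 0.06, so P(¬H) = 0.94. With E the 'positive' result, P(E|H) = 0.72 and P(E|¬H) = 0.12.
P(E) = 0.72·0.06 + 0.12·0.94 = 0.043200 + 0.11280 = 0.15600.
By Bayes' theorem, P(H|E) = 0.043200 / 0.15600 = 0.277. Hence P(¬H|E) = 1 − 0.277 = 0.723.

P(¬H | E) ≈ 0.723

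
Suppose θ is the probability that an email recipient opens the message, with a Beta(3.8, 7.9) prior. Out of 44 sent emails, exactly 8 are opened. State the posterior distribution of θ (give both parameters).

Posterior: Beta(11.8, 43.9)

The binomial likelihood is conjugate to the Beta prior: with 8 successes and 36 failures, the posterior is Beta(3.8+8, 7.9+36) = Beta(11.8, 43.9).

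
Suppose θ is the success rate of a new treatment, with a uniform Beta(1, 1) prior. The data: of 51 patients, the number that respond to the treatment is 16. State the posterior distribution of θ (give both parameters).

The binomial likelihood is conjugate to the Beta prior: with 16 successes and 35 failures, the posterior is Beta(1+16, 1+35) = Beta(17, 36).

Posterior: Beta(17, 36)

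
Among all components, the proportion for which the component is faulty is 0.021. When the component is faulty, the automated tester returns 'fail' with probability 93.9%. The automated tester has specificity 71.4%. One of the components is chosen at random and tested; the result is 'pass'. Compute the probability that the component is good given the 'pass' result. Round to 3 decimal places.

Let H be the event that the component is faulty. P(H) = 0.021, so P(¬H) = 0.979. With E the 'pass' result, P(E|H) = 0.061 and P(E|¬H) = 0.714.
P(E) = 0.061·0.021 + 0.714·0.979 = 0.0012810 + 0.69901 = 0.70029.
By Bayes' theorem, P(H|E) = 0.0012810 / 0.70029 = 0.002. Hence P(¬H|E) = 1 − 0.002 = 0.998.

P(¬H | E) ≈ 0.998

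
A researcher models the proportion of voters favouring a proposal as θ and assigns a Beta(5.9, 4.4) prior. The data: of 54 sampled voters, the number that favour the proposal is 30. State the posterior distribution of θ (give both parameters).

The binomial likelihood is conjugate to the Beta prior: with 30 successes and 24 failures, the posterior is Beta(5.9+30, 4.4+24) = Beta(35.9, 28.4).

Posterior: Beta(35.9, 28.4)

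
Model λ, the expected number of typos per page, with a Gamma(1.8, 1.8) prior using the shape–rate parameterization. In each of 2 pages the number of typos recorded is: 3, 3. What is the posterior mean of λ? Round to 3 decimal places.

The Poisson likelihood adds the total count to the shape and the number of exposure periods to the rate. Here ∑xᵢ = 6 and n = 2, so shape 1.8→7.8 and rate 1.8→3.8.
E[λ | data] = 7.8/3.8 = 2.053.

Posterior mean ≈ 2.053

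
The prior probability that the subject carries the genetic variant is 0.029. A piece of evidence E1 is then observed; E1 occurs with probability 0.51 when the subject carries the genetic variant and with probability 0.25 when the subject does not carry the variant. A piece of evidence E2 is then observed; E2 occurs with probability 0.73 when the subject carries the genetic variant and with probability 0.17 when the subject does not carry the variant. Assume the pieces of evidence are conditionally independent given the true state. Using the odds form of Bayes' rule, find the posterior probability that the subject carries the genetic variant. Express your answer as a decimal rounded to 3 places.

Posterior probability ≈ 0.207

Prior odds = 0.029/(1−0.029) = 0.029866. In log-odds, ln(0.029866) = -3.5110.
Add log likelihood ratios: ln(2.0400) + ln(4.2941) = 2.1702.
Posterior log-odds = -1.3408, so posterior odds = exp(-1.3408) = 0.26163. Converting, P(H|E) = 0.26163/1.2616 = 0.207.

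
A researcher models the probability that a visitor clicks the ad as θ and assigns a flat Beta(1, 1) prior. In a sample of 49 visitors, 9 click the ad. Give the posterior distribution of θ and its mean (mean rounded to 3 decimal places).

Posterior: Beta(10, 41); mean ≈ 0.196

The binomial likelihood is conjugate to the Beta prior: with 9 successes and 40 failures, the posterior is Beta(1+9, 1+40) = Beta(10, 41).
Posterior mean = α/(α+β) = 10/51 = 0.196.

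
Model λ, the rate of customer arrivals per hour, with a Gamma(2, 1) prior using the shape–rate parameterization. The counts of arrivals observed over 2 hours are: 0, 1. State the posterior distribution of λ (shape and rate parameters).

Total count ∑xᵢ = 1 over n = 2 hours.
Gamma is conjugate to the Poisson likelihood: posterior is Gamma(shape = 2+1 = 3, rate = 1+2 = 3).

Posterior: Gamma(shape=3, rate=3)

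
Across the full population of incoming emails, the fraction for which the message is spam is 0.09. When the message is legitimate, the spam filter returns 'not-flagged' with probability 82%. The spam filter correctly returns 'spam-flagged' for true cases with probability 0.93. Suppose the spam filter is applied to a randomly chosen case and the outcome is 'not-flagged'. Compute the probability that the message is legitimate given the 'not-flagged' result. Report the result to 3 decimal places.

Write H for 'the message is spam'. Prior odds H:¬H = 0.09/0.91 = 0.098901. For the 'not-flagged' outcome, the likelihood ratio is 0.07/0.82 = 0.085366.
Posterior odds = 0.098901 × 0.085366 = 0.0084428, so P(H|E) = 0.0084428/(1+0.0084428) = 0.008. Then P(¬H|E) = 1 − 0.008 = 0.992.

P(¬H | E) ≈ 0.992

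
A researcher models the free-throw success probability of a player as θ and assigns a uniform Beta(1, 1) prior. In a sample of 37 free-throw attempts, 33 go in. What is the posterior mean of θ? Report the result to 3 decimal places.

The binomial likelihood is conjugate to the Beta prior: with 33 successes and 4 failures, the posterior is Beta(1+33, 1+4) = Beta(34, 5).
Posterior mean = α/(α+β) = 34/39 = 0.872.

Posterior mean ≈ 0.872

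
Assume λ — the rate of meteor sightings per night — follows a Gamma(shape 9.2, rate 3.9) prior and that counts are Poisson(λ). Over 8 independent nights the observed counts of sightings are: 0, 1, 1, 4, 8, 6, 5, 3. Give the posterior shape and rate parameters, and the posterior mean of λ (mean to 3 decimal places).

The Poisson likelihood adds the total count to the shape and the number of exposure periods to the rate. Here ∑xᵢ = 28 and n = 8, so shape 9.2→37.2 and rate 3.9→11.9.
Posterior mean = shape/rate = 37.2/11.9 = 3.126.

Posterior: Gamma(shape=37.2, rate=11.9); mean ≈ 3.126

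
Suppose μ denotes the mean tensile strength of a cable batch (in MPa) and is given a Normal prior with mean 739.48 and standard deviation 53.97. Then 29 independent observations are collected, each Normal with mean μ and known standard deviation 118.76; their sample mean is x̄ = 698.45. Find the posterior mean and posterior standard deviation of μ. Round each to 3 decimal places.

Prior precision 1/τ₀² = 1/53.97² = 0.00034332; data precision n/σ² = 29/118.76² = 0.00205616.
Posterior precision = 0.00034332 + 0.00205616 = 0.00239948, giving posterior SD = 1/√0.00239948 = 20.415.
Posterior mean = (0.00034332·739.48 + 0.00205616·698.45) / 0.00239948 = 704.321.

Posterior mean ≈ 704.321; posterior SD ≈ 20.415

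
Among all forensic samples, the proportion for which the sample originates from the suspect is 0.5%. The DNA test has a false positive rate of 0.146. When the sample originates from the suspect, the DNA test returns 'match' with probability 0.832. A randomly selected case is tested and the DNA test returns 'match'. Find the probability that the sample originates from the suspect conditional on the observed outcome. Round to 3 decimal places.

Let H be the event that the sample originates from the suspect. P(H) = 0.005, so P(¬H) = 0.995. With E the 'match' result, P(E|H) = 0.832 and P(E|¬H) = 0.146.
P(E) = 0.832·0.005 + 0.146·0.995 = 0.0041600 + 0.14527 = 0.14943.
By Bayes' theorem, P(H|E) = 0.0041600 / 0.14943 = 0.028.

P(H | E) ≈ 0.028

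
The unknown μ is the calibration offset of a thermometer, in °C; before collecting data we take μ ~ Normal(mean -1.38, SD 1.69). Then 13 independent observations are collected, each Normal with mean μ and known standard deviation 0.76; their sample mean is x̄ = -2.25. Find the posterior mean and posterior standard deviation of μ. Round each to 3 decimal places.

With known σ, the Normal prior is conjugate. Weight on the data is w = (n/σ²)/(n/σ² + 1/τ₀²) = 22.5069/(22.5069+0.350128) = 0.98468.
Posterior mean = w·x̄ + (1−w)·μ₀ = 0.98468·-2.25 + 0.015318·-1.38 = -2.237. Posterior variance = 1/(22.5069+0.350128) = 0.0437502, so SD = 0.209.

Posterior mean ≈ -2.237; posterior SD ≈ 0.209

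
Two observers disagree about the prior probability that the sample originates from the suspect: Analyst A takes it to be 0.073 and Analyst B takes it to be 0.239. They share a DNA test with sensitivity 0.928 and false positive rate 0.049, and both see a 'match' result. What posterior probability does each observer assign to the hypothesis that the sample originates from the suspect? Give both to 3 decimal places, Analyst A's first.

Analyst A: 0.599; Analyst B: 0.856

P('+'|H) = 0.928, P('+'|¬H) = 0.049.
Analyst A: numerator 0.928·0.073 = 0.067744; evidence = 0.067744+0.049·0.927 = 0.11317; posterior = 0.599.
Analyst B: numerator 0.928·0.239 = 0.22179; evidence = 0.22179+0.049·0.761 = 0.25908; posterior = 0.856.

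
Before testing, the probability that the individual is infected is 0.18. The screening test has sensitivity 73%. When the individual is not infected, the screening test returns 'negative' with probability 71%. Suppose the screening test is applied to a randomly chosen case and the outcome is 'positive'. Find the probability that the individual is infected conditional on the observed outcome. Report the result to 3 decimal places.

P(H | E) ≈ 0.356

Let H be the event that the individual is infected. P(H) = 0.18, so P(¬H) = 0.82. With E the 'positive' result, P(E|H) = 0.73 and P(E|¬H) = 0.29.
P(E) = 0.73·0.18 + 0.29·0.82 = 0.13140 + 0.23780 = 0.36920.
By Bayes' theorem, P(H|E) = 0.13140 / 0.36920 = 0.356.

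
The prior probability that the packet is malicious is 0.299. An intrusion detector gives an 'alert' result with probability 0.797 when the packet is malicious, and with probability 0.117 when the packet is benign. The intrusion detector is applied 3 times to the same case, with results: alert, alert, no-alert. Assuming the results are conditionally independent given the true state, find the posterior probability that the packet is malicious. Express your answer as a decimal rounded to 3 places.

Let H be the event that the packet is malicious; start with P(H) = 0.299. P('alert'|H) = 0.797, P('alert'|¬H) = 0.117.
Update on result 1 ('alert'): P(H) ← 0.797·0.2990 / (0.797·0.2990 + 0.117·0.7010) = 0.23830/0.32032 = 0.7440.
Update on result 2 ('alert'): P(H) ← 0.797·0.7440 / (0.797·0.7440 + 0.117·0.2560) = 0.59293/0.62289 = 0.9519.
Update on result 3 ('no-alert'): P(H) ← 0.203·0.9519 / (0.203·0.9519 + 0.883·0.0481) = 0.19324/0.23570 = 0.8198.

Posterior P(H) ≈ 0.820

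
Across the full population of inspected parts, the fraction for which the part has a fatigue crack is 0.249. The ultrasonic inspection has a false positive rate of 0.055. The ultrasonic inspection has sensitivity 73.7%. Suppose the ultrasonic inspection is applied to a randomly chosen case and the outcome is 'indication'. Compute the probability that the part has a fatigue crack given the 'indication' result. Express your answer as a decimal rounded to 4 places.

P(H | E) ≈ 0.8163

Let H be the event that the part has a fatigue crack. P(H) = 0.249, so P(¬H) = 0.751. With E the 'indication' result, P(E|H) = 0.737 and P(E|¬H) = 0.055.
P(E) = 0.737·0.249 + 0.055·0.751 = 0.18351 + 0.041305 = 0.22482.
By Bayes' theorem, P(H|E) = 0.18351 / 0.22482 = 0.8163.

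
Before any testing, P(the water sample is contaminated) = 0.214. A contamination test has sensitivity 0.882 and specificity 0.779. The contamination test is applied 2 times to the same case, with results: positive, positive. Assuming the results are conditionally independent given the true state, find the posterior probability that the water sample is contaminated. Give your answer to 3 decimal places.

With H the event that the water sample is contaminated, the joint likelihood of the observed sequence is P(data|H) = 0.882·0.882 = 0.77792 and P(data|¬H) = 0.221·0.221 = 0.048841.
Bayes: P(H|data) = 0.214·0.77792 / (0.214·0.77792 + 0.786·0.048841) = 0.16648/0.20486 = 0.8126.

Posterior P(H) ≈ 0.813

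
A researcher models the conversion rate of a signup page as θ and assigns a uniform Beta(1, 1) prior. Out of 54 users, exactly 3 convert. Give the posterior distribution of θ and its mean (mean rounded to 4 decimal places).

Observing 3 successes and 51 failures updates Beta(1, 1) by adding the success and failure counts to the two shape parameters: α = 1+3 = 4, β = 1+51 = 52.
E[θ | data] = 4/(4+52) = 0.0714.

Posterior: Beta(4, 52); mean ≈ 0.0714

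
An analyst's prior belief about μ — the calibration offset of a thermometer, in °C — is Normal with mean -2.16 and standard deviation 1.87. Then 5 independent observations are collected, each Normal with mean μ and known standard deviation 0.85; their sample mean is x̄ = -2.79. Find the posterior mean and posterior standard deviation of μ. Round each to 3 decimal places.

Posterior mean ≈ -2.765; posterior SD ≈ 0.373

Prior precision 1/τ₀² = 1/1.87² = 0.285968; data precision n/σ² = 5/0.85² = 6.92042.
Posterior precision = 0.285968 + 6.92042 = 7.20638, giving posterior SD = 1/√7.20638 = 0.373.
Posterior mean = (0.285968·-2.16 + 6.92042·-2.79) / 7.20638 = -2.765.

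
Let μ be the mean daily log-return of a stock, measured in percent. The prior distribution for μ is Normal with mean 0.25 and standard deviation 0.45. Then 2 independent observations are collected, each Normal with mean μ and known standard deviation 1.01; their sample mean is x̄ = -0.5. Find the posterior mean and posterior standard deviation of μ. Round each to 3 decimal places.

Posterior mean ≈ 0.037; posterior SD ≈ 0.381

Prior precision 1/τ₀² = 1/0.45² = 4.93827; data precision n/σ² = 2/1.01² = 1.96059.
Posterior precision = 4.93827 + 1.96059 = 6.89886, giving posterior SD = 1/√6.89886 = 0.381.
Posterior mean = (4.93827·0.25 + 1.96059·-0.5) / 6.89886 = 0.037.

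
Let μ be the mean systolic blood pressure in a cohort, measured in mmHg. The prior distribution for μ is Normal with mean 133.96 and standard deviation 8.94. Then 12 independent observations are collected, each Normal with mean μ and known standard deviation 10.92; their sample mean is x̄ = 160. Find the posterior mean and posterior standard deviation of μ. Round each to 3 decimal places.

Posterior mean ≈ 157.120; posterior SD ≈ 2.973

With known σ, the Normal prior is conjugate. Weight on the data is w = (n/σ²)/(n/σ² + 1/τ₀²) = 0.100632/(0.100632+0.0125119) = 0.88942.
Posterior mean = w·x̄ + (1−w)·μ₀ = 0.88942·160 + 0.11058·133.96 = 157.120. Posterior variance = 1/(0.100632+0.0125119) = 8.83830, so SD = 2.973.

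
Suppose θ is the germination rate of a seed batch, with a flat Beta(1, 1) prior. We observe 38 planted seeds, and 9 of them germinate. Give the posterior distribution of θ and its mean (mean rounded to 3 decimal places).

Posterior: Beta(10, 30); mean ≈ 0.250

The binomial likelihood is conjugate to the Beta prior: with 9 successes and 29 failures, the posterior is Beta(1+9, 1+29) = Beta(10, 30).
Posterior mean = α/(α+β) = 10/40 = 0.250.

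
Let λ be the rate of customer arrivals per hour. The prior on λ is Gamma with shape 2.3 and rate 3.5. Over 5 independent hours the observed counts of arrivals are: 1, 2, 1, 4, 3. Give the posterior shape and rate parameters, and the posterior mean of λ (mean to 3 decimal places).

The Poisson likelihood adds the total count to the shape and the number of exposure periods to the rate. Here ∑xᵢ = 11 and n = 5, so shape 2.3→13.3 and rate 3.5→8.5.
E[λ | data] = 13.3/8.5 = 1.565.

Posterior: Gamma(shape=13.3, rate=8.5); mean ≈ 1.565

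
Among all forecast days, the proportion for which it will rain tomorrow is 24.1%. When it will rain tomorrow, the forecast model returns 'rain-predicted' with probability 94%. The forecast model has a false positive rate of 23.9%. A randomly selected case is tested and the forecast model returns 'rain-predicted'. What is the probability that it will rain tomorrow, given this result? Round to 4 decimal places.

P(H | E) ≈ 0.5553

Write H for 'it will rain tomorrow'. Prior odds H:¬H = 0.241/0.759 = 0.31752. For the 'rain-predicted' outcome, the likelihood ratio is 0.94/0.239 = 3.9331.
Posterior odds = 0.31752 × 3.9331 = 1.2488, so P(H|E) = 1.2488/(1+1.2488) = 0.5553.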